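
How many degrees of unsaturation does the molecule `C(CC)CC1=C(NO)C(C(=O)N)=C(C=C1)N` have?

Molecular formula from the SMILES: C11H17N3O2.
DoU = (2C + 2 + N − H − X)/2 = (2·11 + 2 + 3 − 17 − 0)/2 = 10/2 = 5.
(Structurally: 1 ring(s) + 4 π bond(s) = 5.)

5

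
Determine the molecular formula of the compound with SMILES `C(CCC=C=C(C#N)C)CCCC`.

Heavy atoms from the SMILES: 12 C, 1 N.
Implicit hydrogens by atom environment:
  6 × C: 2 H each → 12
  3 × C: no H
  2 × C: 3 H each → 6
  1 × C: 1 H
  1 × N: no H
  Total hydrogens = 19.
Molecular formula: C12H19N

C12H19N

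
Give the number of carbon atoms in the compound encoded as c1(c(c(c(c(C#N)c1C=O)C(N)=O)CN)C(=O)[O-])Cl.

11

The symbol for carbon appears 11 times in the SMILES. Lowercase c denotes aromatic carbon and counts toward C.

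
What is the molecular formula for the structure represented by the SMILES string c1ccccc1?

Heavy atoms from the SMILES: 6 C.
Implicit hydrogens by atom environment:
  6 × C (aromatic): 1 H each → 6
  Total hydrogens = 6.
Molecular formula: C6H6

C6H6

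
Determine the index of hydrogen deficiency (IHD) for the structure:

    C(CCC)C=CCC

1

Molecular formula from the SMILES: C8H16.
DoU = (2C + 2 + N − H − X)/2 = (2·8 + 2 + 0 − 16 − 0)/2 = 2/2 = 1.
(Structurally: 0 ring(s) + 1 π bond(s) = 1.)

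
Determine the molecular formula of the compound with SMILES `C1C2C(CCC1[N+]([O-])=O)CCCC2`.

Heavy atoms from the SMILES: 10 C, 1 N, 2 O.
Implicit hydrogens by atom environment:
  7 × C: 2 H each → 14
  3 × C: 1 H each → 3
  1 × N (charge +1): no H
  1 × O: no H
  1 × O (charge -1): no H
  Total hydrogens = 17.
Molecular formula: C10H17NO2

C10H17NO2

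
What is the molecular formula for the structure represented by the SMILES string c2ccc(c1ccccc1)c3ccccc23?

C16H12

Heavy atoms from the SMILES: 16 C.
Implicit hydrogens by atom environment:
  12 × C (aromatic): 1 H each → 12
  4 × C (aromatic): no H
  Total hydrogens = 12.
Molecular formula: C16H12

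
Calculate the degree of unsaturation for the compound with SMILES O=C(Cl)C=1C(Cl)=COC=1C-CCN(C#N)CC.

6

Molecular formula from the SMILES: C11H12Cl2N2O2.
DoU = (2C + 2 + N − H − X)/2 = (2·11 + 2 + 2 − 12 − 2)/2 = 12/2 = 6.
(Structurally: 1 ring(s) + 5 π bond(s) = 6.)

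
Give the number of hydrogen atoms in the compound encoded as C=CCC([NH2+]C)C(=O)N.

13

Hydrogens are implicit in SMILES; fill each atom to its normal valence:
  2 × C: 2 H each → 4
  2 × C: 1 H each → 2
  1 × C: 3 H
  1 × C: no H
  1 × N (charge +1): 2 H
  1 × N: 2 H
  1 × O: no H
  Total hydrogens = 13.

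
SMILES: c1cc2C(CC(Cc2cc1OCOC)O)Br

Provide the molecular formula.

C12H15BrO3

Heavy atoms from the SMILES: 1 Br, 12 C, 3 O.
Implicit hydrogens by atom environment:
  3 × C: 2 H each → 6
  3 × C (aromatic): 1 H each → 3
  3 × C (aromatic): no H
  2 × C: 1 H each → 2
  2 × O: no H
  1 × Br: no H
  1 × C: 3 H
  1 × O: 1 H
  Total hydrogens = 15.
Molecular formula: C12H15BrO3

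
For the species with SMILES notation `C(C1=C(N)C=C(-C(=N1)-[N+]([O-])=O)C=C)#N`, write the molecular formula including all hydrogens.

Heavy atoms from the SMILES: 8 C, 4 N, 2 O.
Implicit hydrogens by atom environment:
  4 × C (aromatic): no H
  1 × C: 2 H
  1 × C (aromatic): 1 H
  1 × C: 1 H
  1 × C: no H
  1 × N: 2 H
  1 × N (aromatic): no H
  1 × N: no H
  1 × N (charge +1): no H
  1 × O: no H
  1 × O (charge -1): no H
  Total hydrogens = 6.
Molecular formula: C8H6N4O2

C8H6N4O2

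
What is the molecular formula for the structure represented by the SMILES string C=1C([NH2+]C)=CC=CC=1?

Heavy atoms from the SMILES: 7 C, 1 N.
Implicit hydrogens by atom environment:
  5 × C (aromatic): 1 H each → 5
  1 × C: 3 H
  1 × C (aromatic): no H
  1 × N (charge +1): 2 H
  Total hydrogens = 10.
Net charge +1.
Molecular formula: C7H10N+

C7H10N+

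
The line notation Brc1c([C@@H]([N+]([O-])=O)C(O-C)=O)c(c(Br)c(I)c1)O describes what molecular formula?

C9H6Br2INO5

Heavy atoms from the SMILES: 2 Br, 9 C, 1 I, 1 N, 5 O.
Implicit hydrogens by atom environment:
  5 × C (aromatic): no H
  3 × O: no H
  2 × Br: no H
  1 × C: 3 H
  1 × C (aromatic): 1 H
  1 × C: 1 H
  1 × C: no H
  1 × I: no H
  1 × N (charge +1): no H
  1 × O: 1 H
  1 × O (charge -1): no H
  Total hydrogens = 6.
Molecular formula: C9H6Br2INO5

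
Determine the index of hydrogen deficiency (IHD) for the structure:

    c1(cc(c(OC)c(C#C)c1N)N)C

6

Molecular formula from the SMILES: C10H12N2O.
DoU = (2C + 2 + N − H − X)/2 = (2·10 + 2 + 2 − 12 − 0)/2 = 12/2 = 6.
(Structurally: 1 ring(s) + 5 π bond(s) = 6.)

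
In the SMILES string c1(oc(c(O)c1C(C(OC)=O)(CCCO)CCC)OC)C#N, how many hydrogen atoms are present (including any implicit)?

21

Hydrogens are implicit in SMILES; fill each atom to its normal valence:
  5 × C: 2 H each → 10
  4 × C (aromatic): no H
  3 × C: 3 H each → 9
  3 × C: no H
  3 × O: no H
  2 × O: 1 H each → 2
  1 × N: no H
  1 × O (aromatic): no H
  Total hydrogens = 21.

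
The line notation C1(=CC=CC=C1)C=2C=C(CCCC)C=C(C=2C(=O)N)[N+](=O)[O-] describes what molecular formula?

Heavy atoms from the SMILES: 17 C, 2 N, 3 O.
Implicit hydrogens by atom environment:
  7 × C (aromatic): 1 H each → 7
  5 × C (aromatic): no H
  3 × C: 2 H each → 6
  2 × O: no H
  1 × C: 3 H
  1 × C: no H
  1 × N: 2 H
  1 × N (charge +1): no H
  1 × O (charge -1): no H
  Total hydrogens = 18.
Molecular formula: C17H18N2O3

C17H18N2O3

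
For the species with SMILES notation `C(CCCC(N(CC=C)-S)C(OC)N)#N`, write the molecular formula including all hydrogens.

Heavy atoms from the SMILES: 10 C, 3 N, 1 O, 1 S.
Implicit hydrogens by atom environment:
  5 × C: 2 H each → 10
  3 × C: 1 H each → 3
  2 × N: no H
  1 × C: 3 H
  1 × C: no H
  1 × N: 2 H
  1 × O: no H
  1 × S: 1 H
  Total hydrogens = 19.
Molecular formula: C10H19N3OS

C10H19N3OS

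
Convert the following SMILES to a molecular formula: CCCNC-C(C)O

Heavy atoms from the SMILES: 6 C, 1 N, 1 O.
Implicit hydrogens by atom environment:
  3 × C: 2 H each → 6
  2 × C: 3 H each → 6
  1 × C: 1 H
  1 × N: 1 H
  1 × O: 1 H
  Total hydrogens = 15.
Molecular formula: C6H15NO

C6H15NO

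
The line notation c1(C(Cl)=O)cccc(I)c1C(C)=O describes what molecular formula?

C9H6ClIO2

Heavy atoms from the SMILES: 9 C, 1 Cl, 1 I, 2 O.
Implicit hydrogens by atom environment:
  3 × C (aromatic): 1 H each → 3
  3 × C (aromatic): no H
  2 × C: no H
  2 × O: no H
  1 × C: 3 H
  1 × Cl: no H
  1 × I: no H
  Total hydrogens = 6.
Molecular formula: C9H6ClIO2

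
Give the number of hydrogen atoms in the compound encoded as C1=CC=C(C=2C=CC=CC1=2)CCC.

Hydrogens are implicit in SMILES; fill each atom to its normal valence:
  7 × C (aromatic): 1 H each → 7
  3 × C (aromatic): no H
  2 × C: 2 H each → 4
  1 × C: 3 H
  Total hydrogens = 14.

14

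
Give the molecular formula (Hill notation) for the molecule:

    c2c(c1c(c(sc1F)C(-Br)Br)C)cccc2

C12H9Br2FS

Heavy atoms from the SMILES: 2 Br, 12 C, 1 F, 1 S.
Implicit hydrogens by atom environment:
  5 × C (aromatic): 1 H each → 5
  5 × C (aromatic): no H
  2 × Br: no H
  1 × C: 3 H
  1 × C: 1 H
  1 × F: no H
  1 × S (aromatic): no H
  Total hydrogens = 9.
Molecular formula: C12H9Br2FS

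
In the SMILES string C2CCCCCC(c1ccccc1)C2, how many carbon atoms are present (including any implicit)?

14

The symbol for carbon appears 14 times in the SMILES. Lowercase c denotes aromatic carbon and counts toward C.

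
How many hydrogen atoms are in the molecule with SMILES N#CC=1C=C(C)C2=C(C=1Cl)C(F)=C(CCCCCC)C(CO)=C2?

21

Hydrogens are implicit in SMILES; fill each atom to its normal valence:
  8 × C (aromatic): no H
  6 × C: 2 H each → 12
  2 × C: 3 H each → 6
  2 × C (aromatic): 1 H each → 2
  1 × C: no H
  1 × Cl: no H
  1 × F: no H
  1 × N: no H
  1 × O: 1 H
  Total hydrogens = 21.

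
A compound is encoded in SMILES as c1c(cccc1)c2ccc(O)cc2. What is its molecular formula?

Heavy atoms from the SMILES: 12 C, 1 O.
Implicit hydrogens by atom environment:
  9 × C (aromatic): 1 H each → 9
  3 × C (aromatic): no H
  1 × O: 1 H
  Total hydrogens = 10.
Molecular formula: C12H10O

C12H10O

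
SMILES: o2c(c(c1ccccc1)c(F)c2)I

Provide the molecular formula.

Heavy atoms from the SMILES: 10 C, 1 F, 1 I, 1 O.
Implicit hydrogens by atom environment:
  6 × C (aromatic): 1 H each → 6
  4 × C (aromatic): no H
  1 × F: no H
  1 × I: no H
  1 × O (aromatic): no H
  Total hydrogens = 6.
Molecular formula: C10H6FIO

C10H6FIO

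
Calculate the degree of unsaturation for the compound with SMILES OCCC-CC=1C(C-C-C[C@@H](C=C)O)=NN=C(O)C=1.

Molecular formula from the SMILES: C14H22N2O3.
DoU = (2C + 2 + N − H − X)/2 = (2·14 + 2 + 2 − 22 − 0)/2 = 10/2 = 5.
(Structurally: 1 ring(s) + 4 π bond(s) = 5.)

5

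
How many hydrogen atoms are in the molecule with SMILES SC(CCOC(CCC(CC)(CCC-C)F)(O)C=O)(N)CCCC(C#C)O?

Hydrogens are implicit in SMILES; fill each atom to its normal valence:
  11 × C: 2 H each → 22
  4 × C: no H
  3 × C: 1 H each → 3
  2 × C: 3 H each → 6
  2 × O: 1 H each → 2
  2 × O: no H
  1 × F: no H
  1 × N: 2 H
  1 × S: 1 H
  Total hydrogens = 36.

36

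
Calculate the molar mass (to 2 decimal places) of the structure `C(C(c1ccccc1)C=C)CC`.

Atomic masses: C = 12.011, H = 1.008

160.26

Molecular formula: C12H16.
M = 12×12.011 + 16×1.008 = 160.26 g/mol.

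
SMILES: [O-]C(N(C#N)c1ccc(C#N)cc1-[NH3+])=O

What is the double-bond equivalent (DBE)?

Molecular formula from the SMILES: C9H6N4O2.
DoU = (2C + 2 + N − H − X)/2 = (2·9 + 2 + 4 − 6 − 0)/2 = 18/2 = 9.
(Structurally: 1 ring(s) + 8 π bond(s) = 9.)

9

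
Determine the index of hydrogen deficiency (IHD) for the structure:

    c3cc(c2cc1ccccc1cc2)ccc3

Molecular formula from the SMILES: C16H12.
DoU = (2C + 2 + N − H − X)/2 = (2·16 + 2 + 0 − 12 − 0)/2 = 22/2 = 11.
(Structurally: 3 ring(s) + 8 π bond(s) = 11.)

11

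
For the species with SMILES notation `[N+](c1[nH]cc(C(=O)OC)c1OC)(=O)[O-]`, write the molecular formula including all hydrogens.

C7H8N2O5

Heavy atoms from the SMILES: 7 C, 2 N, 5 O.
Implicit hydrogens by atom environment:
  4 × O: no H
  3 × C (aromatic): no H
  2 × C: 3 H each → 6
  1 × C (aromatic): 1 H
  1 × C: no H
  1 × N (aromatic): 1 H
  1 × N (charge +1): no H
  1 × O (charge -1): no H
  Total hydrogens = 8.
Molecular formula: C7H8N2O5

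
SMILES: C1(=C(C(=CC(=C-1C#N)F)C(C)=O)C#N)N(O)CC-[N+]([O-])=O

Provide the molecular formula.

Heavy atoms from the SMILES: 12 C, 1 F, 4 N, 4 O.
Implicit hydrogens by atom environment:
  5 × C (aromatic): no H
  3 × C: no H
  3 × N: no H
  2 × C: 2 H each → 4
  2 × O: no H
  1 × C: 3 H
  1 × C (aromatic): 1 H
  1 × F: no H
  1 × N (charge +1): no H
  1 × O: 1 H
  1 × O (charge -1): no H
  Total hydrogens = 9.
Molecular formula: C12H9FN4O4

C12H9FN4O4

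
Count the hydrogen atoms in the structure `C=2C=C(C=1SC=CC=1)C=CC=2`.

8

Hydrogens are implicit in SMILES; fill each atom to its normal valence:
  8 × C (aromatic): 1 H each → 8
  2 × C (aromatic): no H
  1 × S (aromatic): no H
  Total hydrogens = 8.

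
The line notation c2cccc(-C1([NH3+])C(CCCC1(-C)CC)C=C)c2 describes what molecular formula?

Heavy atoms from the SMILES: 17 C, 1 N.
Implicit hydrogens by atom environment:
  5 × C: 2 H each → 10
  5 × C (aromatic): 1 H each → 5
  2 × C: 3 H each → 6
  2 × C: 1 H each → 2
  2 × C: no H
  1 × C (aromatic): no H
  1 × N (charge +1): 3 H
  Total hydrogens = 26.
Net charge +1.
Molecular formula: C17H26N+

C17H26N+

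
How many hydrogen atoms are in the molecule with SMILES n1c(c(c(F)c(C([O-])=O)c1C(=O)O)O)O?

Hydrogens are implicit in SMILES; fill each atom to its normal valence:
  5 × C (aromatic): no H
  3 × O: 1 H each → 3
  2 × C: no H
  2 × O: no H
  1 × F: no H
  1 × N (aromatic): no H
  1 × O (charge -1): no H
  Total hydrogens = 3.

3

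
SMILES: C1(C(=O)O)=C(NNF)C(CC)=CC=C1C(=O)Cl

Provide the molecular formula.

C10H10ClFN2O3

Heavy atoms from the SMILES: 10 C, 1 Cl, 1 F, 2 N, 3 O.
Implicit hydrogens by atom environment:
  4 × C (aromatic): no H
  2 × C (aromatic): 1 H each → 2
  2 × C: no H
  2 × N: 1 H each → 2
  2 × O: no H
  1 × C: 3 H
  1 × C: 2 H
  1 × Cl: no H
  1 × F: no H
  1 × O: 1 H
  Total hydrogens = 10.
Molecular formula: C10H10ClFN2O3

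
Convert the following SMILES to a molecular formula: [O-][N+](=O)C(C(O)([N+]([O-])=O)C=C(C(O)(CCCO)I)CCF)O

Heavy atoms from the SMILES: 10 C, 1 F, 1 I, 2 N, 8 O.
Implicit hydrogens by atom environment:
  5 × C: 2 H each → 10
  4 × O: 1 H each → 4
  3 × C: no H
  2 × C: 1 H each → 2
  2 × N (charge +1): no H
  2 × O: no H
  2 × O (charge -1): no H
  1 × F: no H
  1 × I: no H
  Total hydrogens = 16.
Molecular formula: C10H16FIN2O8

C10H16FIN2O8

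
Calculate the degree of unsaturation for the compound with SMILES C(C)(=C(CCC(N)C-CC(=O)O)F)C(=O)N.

3

Molecular formula from the SMILES: C10H17FN2O3.
DoU = (2C + 2 + N − H − X)/2 = (2·10 + 2 + 2 − 17 − 1)/2 = 6/2 = 3.
(Structurally: 0 ring(s) + 3 π bond(s) = 3.)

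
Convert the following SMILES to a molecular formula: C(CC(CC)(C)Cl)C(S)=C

Heavy atoms from the SMILES: 8 C, 1 Cl, 1 S.
Implicit hydrogens by atom environment:
  4 × C: 2 H each → 8
  2 × C: 3 H each → 6
  2 × C: no H
  1 × Cl: no H
  1 × S: 1 H
  Total hydrogens = 15.
Molecular formula: C8H15ClS

C8H15ClS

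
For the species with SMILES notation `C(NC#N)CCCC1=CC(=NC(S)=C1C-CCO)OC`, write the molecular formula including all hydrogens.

Heavy atoms from the SMILES: 14 C, 3 N, 2 O, 1 S.
Implicit hydrogens by atom environment:
  7 × C: 2 H each → 14
  4 × C (aromatic): no H
  1 × C: 3 H
  1 × C (aromatic): 1 H
  1 × C: no H
  1 × N: 1 H
  1 × N (aromatic): no H
  1 × N: no H
  1 × O: 1 H
  1 × O: no H
  1 × S: 1 H
  Total hydrogens = 21.
Molecular formula: C14H21N3O2S

C14H21N3O2S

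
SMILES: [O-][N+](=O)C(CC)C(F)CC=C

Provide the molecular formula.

Heavy atoms from the SMILES: 7 C, 1 F, 1 N, 2 O.
Implicit hydrogens by atom environment:
  3 × C: 2 H each → 6
  3 × C: 1 H each → 3
  1 × C: 3 H
  1 × F: no H
  1 × N (charge +1): no H
  1 × O: no H
  1 × O (charge -1): no H
  Total hydrogens = 12.
Molecular formula: C7H12FNO2

C7H12FNO2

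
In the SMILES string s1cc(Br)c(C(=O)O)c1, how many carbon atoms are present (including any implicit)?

The symbol for carbon appears 5 times in the SMILES. Lowercase c denotes aromatic carbon and counts toward C.

5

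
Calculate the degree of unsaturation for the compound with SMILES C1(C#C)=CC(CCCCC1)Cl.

Molecular formula from the SMILES: C10H13Cl.
DoU = (2C + 2 + N − H − X)/2 = (2·10 + 2 + 0 − 13 − 1)/2 = 8/2 = 4.
(Structurally: 1 ring(s) + 3 π bond(s) = 4.)

4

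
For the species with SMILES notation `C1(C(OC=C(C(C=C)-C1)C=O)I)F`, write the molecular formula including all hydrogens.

C9H10FIO2

Heavy atoms from the SMILES: 9 C, 1 F, 1 I, 2 O.
Implicit hydrogens by atom environment:
  6 × C: 1 H each → 6
  2 × C: 2 H each → 4
  2 × O: no H
  1 × C: no H
  1 × F: no H
  1 × I: no H
  Total hydrogens = 10.
Molecular formula: C9H10FIO2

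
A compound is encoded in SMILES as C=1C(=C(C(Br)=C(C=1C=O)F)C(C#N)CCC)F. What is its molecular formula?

Heavy atoms from the SMILES: 1 Br, 12 C, 2 F, 1 N, 1 O.
Implicit hydrogens by atom environment:
  5 × C (aromatic): no H
  2 × C: 2 H each → 4
  2 × C: 1 H each → 2
  2 × F: no H
  1 × Br: no H
  1 × C: 3 H
  1 × C (aromatic): 1 H
  1 × C: no H
  1 × N: no H
  1 × O: no H
  Total hydrogens = 10.
Molecular formula: C12H10BrF2NO

C12H10BrF2NO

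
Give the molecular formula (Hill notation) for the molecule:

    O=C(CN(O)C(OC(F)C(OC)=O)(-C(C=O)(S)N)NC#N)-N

C9H14FN5O6S

Heavy atoms from the SMILES: 9 C, 1 F, 5 N, 6 O, 1 S.
Implicit hydrogens by atom environment:
  5 × C: no H
  5 × O: no H
  2 × C: 1 H each → 2
  2 × N: 2 H each → 4
  2 × N: no H
  1 × C: 3 H
  1 × C: 2 H
  1 × F: no H
  1 × N: 1 H
  1 × O: 1 H
  1 × S: 1 H
  Total hydrogens = 14.
Molecular formula: C9H14FN5O6S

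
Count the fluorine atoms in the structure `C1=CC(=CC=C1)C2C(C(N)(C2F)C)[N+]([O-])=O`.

1

The symbol for fluorine appears 1 time in the SMILES.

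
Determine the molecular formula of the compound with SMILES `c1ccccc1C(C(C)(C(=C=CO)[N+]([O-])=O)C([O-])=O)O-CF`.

C14H13FNO6-

Heavy atoms from the SMILES: 14 C, 1 F, 1 N, 6 O.
Implicit hydrogens by atom environment:
  5 × C (aromatic): 1 H each → 5
  4 × C: no H
  3 × O: no H
  2 × C: 1 H each → 2
  2 × O (charge -1): no H
  1 × C: 3 H
  1 × C: 2 H
  1 × C (aromatic): no H
  1 × F: no H
  1 × N (charge +1): no H
  1 × O: 1 H
  Total hydrogens = 13.
Net charge -1.
Molecular formula: C14H13FNO6-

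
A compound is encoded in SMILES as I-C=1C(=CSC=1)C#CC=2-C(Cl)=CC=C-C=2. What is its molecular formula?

C12H6ClIS

Heavy atoms from the SMILES: 12 C, 1 Cl, 1 I, 1 S.
Implicit hydrogens by atom environment:
  6 × C (aromatic): 1 H each → 6
  4 × C (aromatic): no H
  2 × C: no H
  1 × Cl: no H
  1 × I: no H
  1 × S (aromatic): no H
  Total hydrogens = 6.
Molecular formula: C12H6ClIS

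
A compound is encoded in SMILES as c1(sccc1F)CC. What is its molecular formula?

Heavy atoms from the SMILES: 6 C, 1 F, 1 S.
Implicit hydrogens by atom environment:
  2 × C (aromatic): 1 H each → 2
  2 × C (aromatic): no H
  1 × C: 3 H
  1 × C: 2 H
  1 × F: no H
  1 × S (aromatic): no H
  Total hydrogens = 7.
Molecular formula: C6H7FS

C6H7FS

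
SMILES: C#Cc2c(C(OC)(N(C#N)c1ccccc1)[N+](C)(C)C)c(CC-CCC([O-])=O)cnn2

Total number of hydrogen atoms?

Hydrogens are implicit in SMILES; fill each atom to its normal valence:
  6 × C (aromatic): 1 H each → 6
  4 × C: 3 H each → 12
  4 × C: 2 H each → 8
  4 × C (aromatic): no H
  4 × C: no H
  2 × N (aromatic): no H
  2 × N: no H
  2 × O: no H
  1 × C: 1 H
  1 × N (charge +1): no H
  1 × O (charge -1): no H
  Total hydrogens = 27.

27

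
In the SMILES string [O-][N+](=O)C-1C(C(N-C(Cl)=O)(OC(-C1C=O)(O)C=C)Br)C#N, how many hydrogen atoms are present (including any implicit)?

9

Hydrogens are implicit in SMILES; fill each atom to its normal valence:
  5 × C: 1 H each → 5
  4 × C: no H
  4 × O: no H
  1 × Br: no H
  1 × C: 2 H
  1 × Cl: no H
  1 × N: 1 H
  1 × N (charge +1): no H
  1 × N: no H
  1 × O: 1 H
  1 × O (charge -1): no H
  Total hydrogens = 9.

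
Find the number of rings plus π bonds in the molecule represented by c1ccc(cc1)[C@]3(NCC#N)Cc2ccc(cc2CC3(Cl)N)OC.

Molecular formula from the SMILES: C19H20ClN3O.
DoU = (2C + 2 + N − H − X)/2 = (2·19 + 2 + 3 − 20 − 1)/2 = 22/2 = 11.
(Structurally: 3 ring(s) + 8 π bond(s) = 11.)

11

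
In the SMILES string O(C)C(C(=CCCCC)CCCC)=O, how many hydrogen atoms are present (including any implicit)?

Hydrogens are implicit in SMILES; fill each atom to its normal valence:
  6 × C: 2 H each → 12
  3 × C: 3 H each → 9
  2 × C: no H
  2 × O: no H
  1 × C: 1 H
  Total hydrogens = 22.

22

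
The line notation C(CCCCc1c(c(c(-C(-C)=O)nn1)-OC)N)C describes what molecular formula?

Heavy atoms from the SMILES: 13 C, 3 N, 2 O.
Implicit hydrogens by atom environment:
  5 × C: 2 H each → 10
  4 × C (aromatic): no H
  3 × C: 3 H each → 9
  2 × N (aromatic): no H
  2 × O: no H
  1 × C: no H
  1 × N: 2 H
  Total hydrogens = 21.
Molecular formula: C13H21N3O2

C13H21N3O2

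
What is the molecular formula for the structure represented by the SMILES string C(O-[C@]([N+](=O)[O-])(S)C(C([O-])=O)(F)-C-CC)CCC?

Heavy atoms from the SMILES: 10 C, 1 F, 1 N, 5 O, 1 S.
Implicit hydrogens by atom environment:
  5 × C: 2 H each → 10
  3 × C: no H
  3 × O: no H
  2 × C: 3 H each → 6
  2 × O (charge -1): no H
  1 × F: no H
  1 × N (charge +1): no H
  1 × S: 1 H
  Total hydrogens = 17.
Net charge -1.
Molecular formula: C10H17FNO5S-

C10H17FNO5S-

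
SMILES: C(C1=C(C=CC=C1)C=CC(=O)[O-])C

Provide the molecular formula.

C11H11O2-

Heavy atoms from the SMILES: 11 C, 2 O.
Implicit hydrogens by atom environment:
  4 × C (aromatic): 1 H each → 4
  2 × C: 1 H each → 2
  2 × C (aromatic): no H
  1 × C: 3 H
  1 × C: 2 H
  1 × C: no H
  1 × O: no H
  1 × O (charge -1): no H
  Total hydrogens = 11.
Net charge -1.
Molecular formula: C11H11O2-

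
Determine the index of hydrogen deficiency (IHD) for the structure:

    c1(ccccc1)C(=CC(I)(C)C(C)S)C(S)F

Molecular formula from the SMILES: C13H16FIS2.
DoU = (2C + 2 + N − H − X)/2 = (2·13 + 2 + 0 − 16 − 2)/2 = 10/2 = 5.
(Structurally: 1 ring(s) + 4 π bond(s) = 5.)

5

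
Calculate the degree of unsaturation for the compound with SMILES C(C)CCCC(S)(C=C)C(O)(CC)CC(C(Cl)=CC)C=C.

3

Molecular formula from the SMILES: C18H31ClOS.
DoU = (2C + 2 + N − H − X)/2 = (2·18 + 2 + 0 − 31 − 1)/2 = 6/2 = 3.
(Structurally: 0 ring(s) + 3 π bond(s) = 3.)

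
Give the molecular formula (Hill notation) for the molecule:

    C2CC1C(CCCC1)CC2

C10H18

Heavy atoms from the SMILES: 10 C.
Implicit hydrogens by atom environment:
  8 × C: 2 H each → 16
  2 × C: 1 H each → 2
  Total hydrogens = 18.
Molecular formula: C10H18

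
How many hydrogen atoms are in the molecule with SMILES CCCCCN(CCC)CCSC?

25

Hydrogens are implicit in SMILES; fill each atom to its normal valence:
  8 × C: 2 H each → 16
  3 × C: 3 H each → 9
  1 × N: no H
  1 × S: no H
  Total hydrogens = 25.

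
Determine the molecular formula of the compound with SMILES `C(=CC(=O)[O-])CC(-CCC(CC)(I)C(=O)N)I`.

Heavy atoms from the SMILES: 11 C, 2 I, 1 N, 3 O.
Implicit hydrogens by atom environment:
  4 × C: 2 H each → 8
  3 × C: 1 H each → 3
  3 × C: no H
  2 × I: no H
  2 × O: no H
  1 × C: 3 H
  1 × N: 2 H
  1 × O (charge -1): no H
  Total hydrogens = 16.
Net charge -1.
Molecular formula: C11H16I2NO3-

C11H16I2NO3-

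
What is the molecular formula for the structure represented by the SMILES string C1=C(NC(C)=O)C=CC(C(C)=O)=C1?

C10H11NO2

Heavy atoms from the SMILES: 10 C, 1 N, 2 O.
Implicit hydrogens by atom environment:
  4 × C (aromatic): 1 H each → 4
  2 × C: 3 H each → 6
  2 × C (aromatic): no H
  2 × C: no H
  2 × O: no H
  1 × N: 1 H
  Total hydrogens = 11.
Molecular formula: C10H11NO2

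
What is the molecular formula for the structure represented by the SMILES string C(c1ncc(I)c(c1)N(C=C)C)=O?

Heavy atoms from the SMILES: 9 C, 1 I, 2 N, 1 O.
Implicit hydrogens by atom environment:
  3 × C (aromatic): no H
  2 × C (aromatic): 1 H each → 2
  2 × C: 1 H each → 2
  1 × C: 3 H
  1 × C: 2 H
  1 × I: no H
  1 × N (aromatic): no H
  1 × N: no H
  1 × O: no H
  Total hydrogens = 9.
Molecular formula: C9H9IN2O

C9H9IN2O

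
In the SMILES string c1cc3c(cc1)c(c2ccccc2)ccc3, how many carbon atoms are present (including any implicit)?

16

The symbol for carbon appears 16 times in the SMILES. Lowercase c denotes aromatic carbon and counts toward C.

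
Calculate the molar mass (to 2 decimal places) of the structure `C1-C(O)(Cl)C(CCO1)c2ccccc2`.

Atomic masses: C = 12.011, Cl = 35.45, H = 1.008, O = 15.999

212.67

Molecular formula: C11H13ClO2.
M = 11×12.011 + 1×35.45 + 13×1.008 + 2×15.999 = 212.67 g/mol.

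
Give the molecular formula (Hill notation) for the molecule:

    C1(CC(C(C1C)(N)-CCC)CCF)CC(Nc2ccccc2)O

C19H31FN2O

Heavy atoms from the SMILES: 19 C, 1 F, 2 N, 1 O.
Implicit hydrogens by atom environment:
  6 × C: 2 H each → 12
  5 × C (aromatic): 1 H each → 5
  4 × C: 1 H each → 4
  2 × C: 3 H each → 6
  1 × C: no H
  1 × C (aromatic): no H
  1 × F: no H
  1 × N: 2 H
  1 × N: 1 H
  1 × O: 1 H
  Total hydrogens = 31.
Molecular formula: C19H31FN2O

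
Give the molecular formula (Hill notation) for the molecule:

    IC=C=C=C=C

Heavy atoms from the SMILES: 5 C, 1 I.
Implicit hydrogens by atom environment:
  3 × C: no H
  1 × C: 2 H
  1 × C: 1 H
  1 × I: no H
  Total hydrogens = 3.
Molecular formula: C5H3I

C5H3I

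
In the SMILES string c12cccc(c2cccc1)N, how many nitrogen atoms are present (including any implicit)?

1

The symbol for nitrogen appears 1 time in the SMILES.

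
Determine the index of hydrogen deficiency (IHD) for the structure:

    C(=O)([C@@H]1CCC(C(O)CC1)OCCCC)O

2

Molecular formula from the SMILES: C12H22O4.
DoU = (2C + 2 + N − H − X)/2 = (2·12 + 2 + 0 − 22 − 0)/2 = 4/2 = 2.
(Structurally: 1 ring(s) + 1 π bond(s) = 2.)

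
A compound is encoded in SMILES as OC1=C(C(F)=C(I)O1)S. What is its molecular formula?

Heavy atoms from the SMILES: 4 C, 1 F, 1 I, 2 O, 1 S.
Implicit hydrogens by atom environment:
  4 × C (aromatic): no H
  1 × F: no H
  1 × I: no H
  1 × O: 1 H
  1 × O (aromatic): no H
  1 × S: 1 H
  Total hydrogens = 2.
Molecular formula: C4H2FIO2S

C4H2FIO2S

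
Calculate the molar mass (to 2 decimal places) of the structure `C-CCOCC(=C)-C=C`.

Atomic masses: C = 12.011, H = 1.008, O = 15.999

126.20

Molecular formula: C8H14O.
M = 8×12.011 + 14×1.008 + 1×15.999 = 126.20 g/mol.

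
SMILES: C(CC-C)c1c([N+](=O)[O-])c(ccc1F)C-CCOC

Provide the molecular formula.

Heavy atoms from the SMILES: 14 C, 1 F, 1 N, 3 O.
Implicit hydrogens by atom environment:
  6 × C: 2 H each → 12
  4 × C (aromatic): no H
  2 × C: 3 H each → 6
  2 × C (aromatic): 1 H each → 2
  2 × O: no H
  1 × F: no H
  1 × N (charge +1): no H
  1 × O (charge -1): no H
  Total hydrogens = 20.
Molecular formula: C14H20FNO3

C14H20FNO3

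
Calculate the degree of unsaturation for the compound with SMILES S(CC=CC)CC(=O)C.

Molecular formula from the SMILES: C7H12OS.
DoU = (2C + 2 + N − H − X)/2 = (2·7 + 2 + 0 − 12 − 0)/2 = 4/2 = 2.
(Structurally: 0 ring(s) + 2 π bond(s) = 2.)

2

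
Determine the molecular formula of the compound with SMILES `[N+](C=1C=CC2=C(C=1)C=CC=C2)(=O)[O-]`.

Heavy atoms from the SMILES: 10 C, 1 N, 2 O.
Implicit hydrogens by atom environment:
  7 × C (aromatic): 1 H each → 7
  3 × C (aromatic): no H
  1 × N (charge +1): no H
  1 × O: no H
  1 × O (charge -1): no H
  Total hydrogens = 7.
Molecular formula: C10H7NO2

C10H7NO2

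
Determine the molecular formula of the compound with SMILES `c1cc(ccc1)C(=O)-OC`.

C8H8O2

Heavy atoms from the SMILES: 8 C, 2 O.
Implicit hydrogens by atom environment:
  5 × C (aromatic): 1 H each → 5
  2 × O: no H
  1 × C: 3 H
  1 × C (aromatic): no H
  1 × C: no H
  Total hydrogens = 8.
Molecular formula: C8H8O2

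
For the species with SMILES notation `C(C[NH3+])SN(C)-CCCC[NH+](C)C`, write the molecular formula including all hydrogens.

[C9H25N3S]2+

Heavy atoms from the SMILES: 9 C, 3 N, 1 S.
Implicit hydrogens by atom environment:
  6 × C: 2 H each → 12
  3 × C: 3 H each → 9
  1 × N (charge +1): 3 H
  1 × N (charge +1): 1 H
  1 × N: no H
  1 × S: no H
  Total hydrogens = 25.
Net charge +2.
Molecular formula: [C9H25N3S]2+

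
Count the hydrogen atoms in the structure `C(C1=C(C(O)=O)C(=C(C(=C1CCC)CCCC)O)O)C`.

Hydrogens are implicit in SMILES; fill each atom to its normal valence:
  6 × C: 2 H each → 12
  6 × C (aromatic): no H
  3 × C: 3 H each → 9
  3 × O: 1 H each → 3
  1 × C: no H
  1 × O: no H
  Total hydrogens = 24.

24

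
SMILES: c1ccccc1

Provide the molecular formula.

C6H6

Heavy atoms from the SMILES: 6 C.
Implicit hydrogens by atom environment:
  6 × C (aromatic): 1 H each → 6
  Total hydrogens = 6.
Molecular formula: C6H6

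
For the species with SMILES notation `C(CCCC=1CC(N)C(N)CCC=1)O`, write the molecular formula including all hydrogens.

Heavy atoms from the SMILES: 11 C, 2 N, 1 O.
Implicit hydrogens by atom environment:
  7 × C: 2 H each → 14
  3 × C: 1 H each → 3
  2 × N: 2 H each → 4
  1 × C: no H
  1 × O: 1 H
  Total hydrogens = 22.
Molecular formula: C11H22N2O

C11H22N2O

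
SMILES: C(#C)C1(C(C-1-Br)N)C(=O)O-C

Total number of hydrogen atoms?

Hydrogens are implicit in SMILES; fill each atom to its normal valence:
  3 × C: 1 H each → 3
  3 × C: no H
  2 × O: no H
  1 × Br: no H
  1 × C: 3 H
  1 × N: 2 H
  Total hydrogens = 8.

8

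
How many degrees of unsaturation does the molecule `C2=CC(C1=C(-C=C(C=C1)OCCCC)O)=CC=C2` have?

Molecular formula from the SMILES: C16H18O2.
DoU = (2C + 2 + N − H − X)/2 = (2·16 + 2 + 0 − 18 − 0)/2 = 16/2 = 8.
(Structurally: 2 ring(s) + 6 π bond(s) = 8.)

8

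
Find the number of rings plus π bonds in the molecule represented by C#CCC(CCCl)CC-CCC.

Molecular formula from the SMILES: C11H19Cl.
DoU = (2C + 2 + N − H − X)/2 = (2·11 + 2 + 0 − 19 − 1)/2 = 4/2 = 2.
(Structurally: 0 ring(s) + 2 π bond(s) = 2.)

2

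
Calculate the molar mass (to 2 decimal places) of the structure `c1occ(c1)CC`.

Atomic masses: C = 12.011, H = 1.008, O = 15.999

Molecular formula: C6H8O.
M = 6×12.011 + 8×1.008 + 1×15.999 = 96.13 g/mol.

96.13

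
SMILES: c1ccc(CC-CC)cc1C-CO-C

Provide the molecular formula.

Heavy atoms from the SMILES: 13 C, 1 O.
Implicit hydrogens by atom environment:
  5 × C: 2 H each → 10
  4 × C (aromatic): 1 H each → 4
  2 × C: 3 H each → 6
  2 × C (aromatic): no H
  1 × O: no H
  Total hydrogens = 20.
Molecular formula: C13H20O

C13H20O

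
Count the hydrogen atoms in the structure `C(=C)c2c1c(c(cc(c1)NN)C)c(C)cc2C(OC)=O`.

Hydrogens are implicit in SMILES; fill each atom to its normal valence:
  7 × C (aromatic): no H
  3 × C: 3 H each → 9
  3 × C (aromatic): 1 H each → 3
  2 × O: no H
  1 × C: 2 H
  1 × C: 1 H
  1 × C: no H
  1 × N: 2 H
  1 × N: 1 H
  Total hydrogens = 18.

18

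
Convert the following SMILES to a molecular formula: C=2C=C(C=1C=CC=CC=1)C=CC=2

Heavy atoms from the SMILES: 12 C.
Implicit hydrogens by atom environment:
  10 × C (aromatic): 1 H each → 10
  2 × C (aromatic): no H
  Total hydrogens = 10.
Molecular formula: C12H10

C12H10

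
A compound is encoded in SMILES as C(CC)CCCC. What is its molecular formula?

C7H16

Heavy atoms from the SMILES: 7 C.
Implicit hydrogens by atom environment:
  5 × C: 2 H each → 10
  2 × C: 3 H each → 6
  Total hydrogens = 16.
Molecular formula: C7H16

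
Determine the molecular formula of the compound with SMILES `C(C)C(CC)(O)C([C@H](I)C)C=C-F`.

Heavy atoms from the SMILES: 10 C, 1 F, 1 I, 1 O.
Implicit hydrogens by atom environment:
  4 × C: 1 H each → 4
  3 × C: 3 H each → 9
  2 × C: 2 H each → 4
  1 × C: no H
  1 × F: no H
  1 × I: no H
  1 × O: 1 H
  Total hydrogens = 18.
Molecular formula: C10H18FIO

C10H18FIO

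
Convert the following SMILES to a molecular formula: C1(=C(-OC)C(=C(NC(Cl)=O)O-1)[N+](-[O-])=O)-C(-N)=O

C7H6ClN3O6

Heavy atoms from the SMILES: 7 C, 1 Cl, 3 N, 6 O.
Implicit hydrogens by atom environment:
  4 × C (aromatic): no H
  4 × O: no H
  2 × C: no H
  1 × C: 3 H
  1 × Cl: no H
  1 × N: 2 H
  1 × N: 1 H
  1 × N (charge +1): no H
  1 × O (aromatic): no H
  1 × O (charge -1): no H
  Total hydrogens = 6.
Molecular formula: C7H6ClN3O6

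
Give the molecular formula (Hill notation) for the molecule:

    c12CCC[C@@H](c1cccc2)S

Heavy atoms from the SMILES: 10 C, 1 S.
Implicit hydrogens by atom environment:
  4 × C (aromatic): 1 H each → 4
  3 × C: 2 H each → 6
  2 × C (aromatic): no H
  1 × C: 1 H
  1 × S: 1 H
  Total hydrogens = 12.
Molecular formula: C10H12S

C10H12S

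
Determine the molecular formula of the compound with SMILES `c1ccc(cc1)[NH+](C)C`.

Heavy atoms from the SMILES: 8 C, 1 N.
Implicit hydrogens by atom environment:
  5 × C (aromatic): 1 H each → 5
  2 × C: 3 H each → 6
  1 × C (aromatic): no H
  1 × N (charge +1): 1 H
  Total hydrogens = 12.
Net charge +1.
Molecular formula: C8H12N+

C8H12N+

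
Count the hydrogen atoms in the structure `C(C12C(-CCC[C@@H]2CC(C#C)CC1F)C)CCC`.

27

Hydrogens are implicit in SMILES; fill each atom to its normal valence:
  8 × C: 2 H each → 16
  5 × C: 1 H each → 5
  2 × C: 3 H each → 6
  2 × C: no H
  1 × F: no H
  Total hydrogens = 27.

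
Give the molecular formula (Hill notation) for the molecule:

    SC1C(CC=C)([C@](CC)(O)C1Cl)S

Heavy atoms from the SMILES: 9 C, 1 Cl, 1 O, 2 S.
Implicit hydrogens by atom environment:
  3 × C: 2 H each → 6
  3 × C: 1 H each → 3
  2 × C: no H
  2 × S: 1 H each → 2
  1 × C: 3 H
  1 × Cl: no H
  1 × O: 1 H
  Total hydrogens = 15.
Molecular formula: C9H15ClOS2

C9H15ClOS2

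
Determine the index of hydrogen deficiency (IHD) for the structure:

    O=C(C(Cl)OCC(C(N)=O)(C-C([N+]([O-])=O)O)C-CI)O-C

Molecular formula from the SMILES: C10H16ClIN2O7.
DoU = (2C + 2 + N − H − X)/2 = (2·10 + 2 + 2 − 16 − 2)/2 = 6/2 = 3.
(Structurally: 0 ring(s) + 3 π bond(s) = 3.)

3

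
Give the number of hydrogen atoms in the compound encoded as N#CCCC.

Hydrogens are implicit in SMILES; fill each atom to its normal valence:
  2 × C: 2 H each → 4
  1 × C: 3 H
  1 × C: no H
  1 × N: no H
  Total hydrogens = 7.

7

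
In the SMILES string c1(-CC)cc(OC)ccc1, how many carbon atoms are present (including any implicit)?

The symbol for carbon appears 9 times in the SMILES. Lowercase c denotes aromatic carbon and counts toward C.

9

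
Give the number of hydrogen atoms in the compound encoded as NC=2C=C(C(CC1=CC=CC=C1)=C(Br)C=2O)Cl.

Hydrogens are implicit in SMILES; fill each atom to its normal valence:
  6 × C (aromatic): 1 H each → 6
  6 × C (aromatic): no H
  1 × Br: no H
  1 × C: 2 H
  1 × Cl: no H
  1 × N: 2 H
  1 × O: 1 H
  Total hydrogens = 11.

11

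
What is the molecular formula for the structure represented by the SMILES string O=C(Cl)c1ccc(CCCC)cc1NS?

Heavy atoms from the SMILES: 11 C, 1 Cl, 1 N, 1 O, 1 S.
Implicit hydrogens by atom environment:
  3 × C: 2 H each → 6
  3 × C (aromatic): 1 H each → 3
  3 × C (aromatic): no H
  1 × C: 3 H
  1 × C: no H
  1 × Cl: no H
  1 × N: 1 H
  1 × O: no H
  1 × S: 1 H
  Total hydrogens = 14.
Molecular formula: C11H14ClNOS

C11H14ClNOS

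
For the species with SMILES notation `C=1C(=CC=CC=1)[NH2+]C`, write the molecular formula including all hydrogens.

Heavy atoms from the SMILES: 7 C, 1 N.
Implicit hydrogens by atom environment:
  5 × C (aromatic): 1 H each → 5
  1 × C: 3 H
  1 × C (aromatic): no H
  1 × N (charge +1): 2 H
  Total hydrogens = 10.
Net charge +1.
Molecular formula: C7H10N+

C7H10N+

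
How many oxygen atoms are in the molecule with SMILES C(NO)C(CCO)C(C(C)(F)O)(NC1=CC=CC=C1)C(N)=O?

4

The symbol for oxygen appears 4 times in the SMILES.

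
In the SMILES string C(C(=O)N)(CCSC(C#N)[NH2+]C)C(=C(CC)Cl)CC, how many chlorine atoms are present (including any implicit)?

The symbol for chlorine appears 1 time in the SMILES.

1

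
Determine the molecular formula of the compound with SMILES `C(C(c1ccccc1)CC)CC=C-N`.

C13H19N

Heavy atoms from the SMILES: 13 C, 1 N.
Implicit hydrogens by atom environment:
  5 × C (aromatic): 1 H each → 5
  3 × C: 2 H each → 6
  3 × C: 1 H each → 3
  1 × C: 3 H
  1 × C (aromatic): no H
  1 × N: 2 H
  Total hydrogens = 19.
Molecular formula: C13H19N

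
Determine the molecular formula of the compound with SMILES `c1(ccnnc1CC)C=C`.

Heavy atoms from the SMILES: 8 C, 2 N.
Implicit hydrogens by atom environment:
  2 × C: 2 H each → 4
  2 × C (aromatic): 1 H each → 2
  2 × C (aromatic): no H
  2 × N (aromatic): no H
  1 × C: 3 H
  1 × C: 1 H
  Total hydrogens = 10.
Molecular formula: C8H10N2

C8H10N2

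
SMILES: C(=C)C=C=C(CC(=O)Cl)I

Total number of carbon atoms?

7

The symbol for carbon appears 7 times in the SMILES. (Cl is a single chlorine, not C + l.)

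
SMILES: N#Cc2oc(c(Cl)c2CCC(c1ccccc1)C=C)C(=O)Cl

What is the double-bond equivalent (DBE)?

11

Molecular formula from the SMILES: C17H13Cl2NO2.
DoU = (2C + 2 + N − H − X)/2 = (2·17 + 2 + 1 − 13 − 2)/2 = 22/2 = 11.
(Structurally: 2 ring(s) + 9 π bond(s) = 11.)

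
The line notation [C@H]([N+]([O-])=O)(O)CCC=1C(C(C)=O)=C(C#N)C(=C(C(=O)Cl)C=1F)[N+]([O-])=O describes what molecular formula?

C13H9ClFN3O7

Heavy atoms from the SMILES: 13 C, 1 Cl, 1 F, 3 N, 7 O.
Implicit hydrogens by atom environment:
  6 × C (aromatic): no H
  4 × O: no H
  3 × C: no H
  2 × C: 2 H each → 4
  2 × N (charge +1): no H
  2 × O (charge -1): no H
  1 × C: 3 H
  1 × C: 1 H
  1 × Cl: no H
  1 × F: no H
  1 × N: no H
  1 × O: 1 H
  Total hydrogens = 9.
Molecular formula: C13H9ClFN3O7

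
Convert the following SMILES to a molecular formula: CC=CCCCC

Heavy atoms from the SMILES: 7 C.
Implicit hydrogens by atom environment:
  3 × C: 2 H each → 6
  2 × C: 3 H each → 6
  2 × C: 1 H each → 2
  Total hydrogens = 14.
Molecular formula: C7H14

C7H14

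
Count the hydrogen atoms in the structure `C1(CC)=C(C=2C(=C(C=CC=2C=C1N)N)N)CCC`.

Hydrogens are implicit in SMILES; fill each atom to its normal valence:
  7 × C (aromatic): no H
  3 × C: 2 H each → 6
  3 × C (aromatic): 1 H each → 3
  3 × N: 2 H each → 6
  2 × C: 3 H each → 6
  Total hydrogens = 21.

21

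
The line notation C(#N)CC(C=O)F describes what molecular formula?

C4H4FNO

Heavy atoms from the SMILES: 4 C, 1 F, 1 N, 1 O.
Implicit hydrogens by atom environment:
  2 × C: 1 H each → 2
  1 × C: 2 H
  1 × C: no H
  1 × F: no H
  1 × N: no H
  1 × O: no H
  Total hydrogens = 4.
Molecular formula: C4H4FNO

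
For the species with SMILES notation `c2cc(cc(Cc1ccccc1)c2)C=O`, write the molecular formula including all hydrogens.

C14H12O

Heavy atoms from the SMILES: 14 C, 1 O.
Implicit hydrogens by atom environment:
  9 × C (aromatic): 1 H each → 9
  3 × C (aromatic): no H
  1 × C: 2 H
  1 × C: 1 H
  1 × O: no H
  Total hydrogens = 12.
Molecular formula: C14H12O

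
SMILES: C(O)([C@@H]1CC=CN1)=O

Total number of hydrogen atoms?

7

Hydrogens are implicit in SMILES; fill each atom to its normal valence:
  3 × C: 1 H each → 3
  1 × C: 2 H
  1 × C: no H
  1 × N: 1 H
  1 × O: 1 H
  1 × O: no H
  Total hydrogens = 7.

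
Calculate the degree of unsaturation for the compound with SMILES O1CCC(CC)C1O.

1

Molecular formula from the SMILES: C6H12O2.
DoU = (2C + 2 + N − H − X)/2 = (2·6 + 2 + 0 − 12 − 0)/2 = 2/2 = 1.
(Structurally: 1 ring(s) + 0 π bond(s) = 1.)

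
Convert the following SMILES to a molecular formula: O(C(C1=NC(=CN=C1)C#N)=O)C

Heavy atoms from the SMILES: 7 C, 3 N, 2 O.
Implicit hydrogens by atom environment:
  2 × C (aromatic): 1 H each → 2
  2 × C (aromatic): no H
  2 × C: no H
  2 × N (aromatic): no H
  2 × O: no H
  1 × C: 3 H
  1 × N: no H
  Total hydrogens = 5.
Molecular formula: C7H5N3O2

C7H5N3O2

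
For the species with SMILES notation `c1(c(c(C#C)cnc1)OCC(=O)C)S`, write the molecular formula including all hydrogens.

C10H9NO2S

Heavy atoms from the SMILES: 10 C, 1 N, 2 O, 1 S.
Implicit hydrogens by atom environment:
  3 × C (aromatic): no H
  2 × C (aromatic): 1 H each → 2
  2 × C: no H
  2 × O: no H
  1 × C: 3 H
  1 × C: 2 H
  1 × C: 1 H
  1 × N (aromatic): no H
  1 × S: 1 H
  Total hydrogens = 9.
Molecular formula: C10H9NO2S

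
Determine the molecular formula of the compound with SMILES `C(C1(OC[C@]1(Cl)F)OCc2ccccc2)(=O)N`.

Heavy atoms from the SMILES: 11 C, 1 Cl, 1 F, 1 N, 3 O.
Implicit hydrogens by atom environment:
  5 × C (aromatic): 1 H each → 5
  3 × C: no H
  3 × O: no H
  2 × C: 2 H each → 4
  1 × C (aromatic): no H
  1 × Cl: no H
  1 × F: no H
  1 × N: 2 H
  Total hydrogens = 11.
Molecular formula: C11H11ClFNO3

C11H11ClFNO3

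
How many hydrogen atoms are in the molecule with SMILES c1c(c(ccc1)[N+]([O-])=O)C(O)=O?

5

Hydrogens are implicit in SMILES; fill each atom to its normal valence:
  4 × C (aromatic): 1 H each → 4
  2 × C (aromatic): no H
  2 × O: no H
  1 × C: no H
  1 × N (charge +1): no H
  1 × O: 1 H
  1 × O (charge -1): no H
  Total hydrogens = 5.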